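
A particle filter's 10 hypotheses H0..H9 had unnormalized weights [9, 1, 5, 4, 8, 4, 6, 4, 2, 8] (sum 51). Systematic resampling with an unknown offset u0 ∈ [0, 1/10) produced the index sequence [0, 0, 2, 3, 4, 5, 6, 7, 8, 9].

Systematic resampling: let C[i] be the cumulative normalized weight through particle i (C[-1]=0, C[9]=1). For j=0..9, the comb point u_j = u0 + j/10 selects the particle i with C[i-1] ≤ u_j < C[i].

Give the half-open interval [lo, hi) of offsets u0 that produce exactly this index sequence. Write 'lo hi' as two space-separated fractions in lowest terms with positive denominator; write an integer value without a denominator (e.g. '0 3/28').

C = [3/17, 10/51, 5/17, 19/51, 9/17, 31/51, 37/51, 41/51, 43/51, 1]
j=0 picked index 0: u0 ∈ [0, 3/17)
j=1 picked index 0: u0 ∈ [-1/10, 13/170)
j=2 picked index 2: u0 ∈ [-1/255, 8/85)
j=3 picked index 3: u0 ∈ [-1/170, 37/510)
j=4 picked index 4: u0 ∈ [-7/255, 11/85)
j=5 picked index 5: u0 ∈ [1/34, 11/102)
j=6 picked index 6: u0 ∈ [2/255, 32/255)
j=7 picked index 7: u0 ∈ [13/510, 53/510)
j=8 picked index 8: u0 ∈ [1/255, 11/255)
j=9 picked index 9: u0 ∈ [-29/510, 1/10)
intersection: [1/34, 11/255)

1/34 11/255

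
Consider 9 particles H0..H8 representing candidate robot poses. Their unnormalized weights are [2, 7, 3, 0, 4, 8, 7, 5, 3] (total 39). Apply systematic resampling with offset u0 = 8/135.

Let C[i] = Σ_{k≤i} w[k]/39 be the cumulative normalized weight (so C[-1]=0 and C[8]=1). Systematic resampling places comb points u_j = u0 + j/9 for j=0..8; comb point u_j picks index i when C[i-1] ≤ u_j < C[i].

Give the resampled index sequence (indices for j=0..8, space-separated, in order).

C = [2/39, 3/13, 4/13, 4/13, 16/39, 8/13, 31/39, 12/13, 1]
j=0: u_0=8/135 ∈ [2/39, 3/13) → index 1
j=1: u_1=23/135 ∈ [2/39, 3/13) → index 1
j=2: u_2=38/135 ∈ [3/13, 4/13) → index 2
j=3: u_3=53/135 ∈ [4/13, 16/39) → index 4
j=4: u_4=68/135 ∈ [16/39, 8/13) → index 5
j=5: u_5=83/135 ∈ [16/39, 8/13) → index 5
j=6: u_6=98/135 ∈ [8/13, 31/39) → index 6
j=7: u_7=113/135 ∈ [31/39, 12/13) → index 7
j=8: u_8=128/135 ∈ [12/13, 1) → index 8

1 1 2 4 5 5 6 7 8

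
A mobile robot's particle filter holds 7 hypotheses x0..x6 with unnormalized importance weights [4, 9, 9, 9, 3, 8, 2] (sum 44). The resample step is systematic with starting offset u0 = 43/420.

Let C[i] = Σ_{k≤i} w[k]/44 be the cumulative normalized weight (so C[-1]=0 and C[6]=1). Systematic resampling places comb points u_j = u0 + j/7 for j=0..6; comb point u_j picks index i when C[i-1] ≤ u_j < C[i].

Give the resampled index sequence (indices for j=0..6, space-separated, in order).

1 1 2 3 3 5 6

C = [1/11, 13/44, 1/2, 31/44, 17/22, 21/22, 1]
j=0: u_0=43/420 ∈ [1/11, 13/44) → index 1
j=1: u_1=103/420 ∈ [1/11, 13/44) → index 1
j=2: u_2=163/420 ∈ [13/44, 1/2) → index 2
j=3: u_3=223/420 ∈ [1/2, 31/44) → index 3
j=4: u_4=283/420 ∈ [1/2, 31/44) → index 3
j=5: u_5=49/60 ∈ [17/22, 21/22) → index 5
j=6: u_6=403/420 ∈ [21/22, 1) → index 6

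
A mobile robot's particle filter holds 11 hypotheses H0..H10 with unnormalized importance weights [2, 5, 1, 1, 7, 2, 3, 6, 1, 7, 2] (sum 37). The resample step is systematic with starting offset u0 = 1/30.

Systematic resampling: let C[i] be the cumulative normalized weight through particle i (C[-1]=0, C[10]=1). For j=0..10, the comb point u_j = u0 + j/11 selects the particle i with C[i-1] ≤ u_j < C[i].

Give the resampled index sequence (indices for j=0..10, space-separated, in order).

0 1 2 4 4 6 7 7 9 9 9

C = [2/37, 7/37, 8/37, 9/37, 16/37, 18/37, 21/37, 27/37, 28/37, 35/37, 1]
j=0: u_0=1/30 ∈ [0, 2/37) → index 0
j=1: u_1=41/330 ∈ [2/37, 7/37) → index 1
j=2: u_2=71/330 ∈ [7/37, 8/37) → index 2
j=3: u_3=101/330 ∈ [9/37, 16/37) → index 4
j=4: u_4=131/330 ∈ [9/37, 16/37) → index 4
j=5: u_5=161/330 ∈ [18/37, 21/37) → index 6
j=6: u_6=191/330 ∈ [21/37, 27/37) → index 7
j=7: u_7=221/330 ∈ [21/37, 27/37) → index 7
j=8: u_8=251/330 ∈ [28/37, 35/37) → index 9
j=9: u_9=281/330 ∈ [28/37, 35/37) → index 9
j=10: u_10=311/330 ∈ [28/37, 35/37) → index 9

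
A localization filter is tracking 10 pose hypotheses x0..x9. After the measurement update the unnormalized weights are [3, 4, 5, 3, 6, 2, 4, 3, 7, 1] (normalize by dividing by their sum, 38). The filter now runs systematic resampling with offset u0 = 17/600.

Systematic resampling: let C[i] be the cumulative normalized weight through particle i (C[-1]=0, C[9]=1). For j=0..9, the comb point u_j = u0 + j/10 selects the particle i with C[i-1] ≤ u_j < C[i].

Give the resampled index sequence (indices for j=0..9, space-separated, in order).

C = [3/38, 7/38, 6/19, 15/38, 21/38, 23/38, 27/38, 15/19, 37/38, 1]
j=0: u_0=17/600 ∈ [0, 3/38) → index 0
j=1: u_1=77/600 ∈ [3/38, 7/38) → index 1
j=2: u_2=137/600 ∈ [7/38, 6/19) → index 2
j=3: u_3=197/600 ∈ [6/19, 15/38) → index 3
j=4: u_4=257/600 ∈ [15/38, 21/38) → index 4
j=5: u_5=317/600 ∈ [15/38, 21/38) → index 4
j=6: u_6=377/600 ∈ [23/38, 27/38) → index 6
j=7: u_7=437/600 ∈ [27/38, 15/19) → index 7
j=8: u_8=497/600 ∈ [15/19, 37/38) → index 8
j=9: u_9=557/600 ∈ [15/19, 37/38) → index 8

0 1 2 3 4 4 6 7 8 8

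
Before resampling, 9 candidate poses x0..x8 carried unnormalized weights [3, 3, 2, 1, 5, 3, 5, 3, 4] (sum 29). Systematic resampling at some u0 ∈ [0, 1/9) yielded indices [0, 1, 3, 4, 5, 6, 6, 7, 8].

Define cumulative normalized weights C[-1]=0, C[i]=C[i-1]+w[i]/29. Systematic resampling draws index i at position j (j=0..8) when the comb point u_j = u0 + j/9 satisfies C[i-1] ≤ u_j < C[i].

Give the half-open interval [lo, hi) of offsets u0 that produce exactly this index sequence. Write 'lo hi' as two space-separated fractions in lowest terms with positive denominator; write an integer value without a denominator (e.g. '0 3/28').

C = [3/29, 6/29, 8/29, 9/29, 14/29, 17/29, 22/29, 25/29, 1]
j=0 picked index 0: u0 ∈ [0, 3/29)
j=1 picked index 1: u0 ∈ [-2/261, 25/261)
j=2 picked index 3: u0 ∈ [14/261, 23/261)
j=3 picked index 4: u0 ∈ [-2/87, 13/87)
j=4 picked index 5: u0 ∈ [10/261, 37/261)
j=5 picked index 6: u0 ∈ [8/261, 53/261)
j=6 picked index 6: u0 ∈ [-7/87, 8/87)
j=7 picked index 7: u0 ∈ [-5/261, 22/261)
j=8 picked index 8: u0 ∈ [-7/261, 1/9)
intersection: [14/261, 22/261)

14/261 22/261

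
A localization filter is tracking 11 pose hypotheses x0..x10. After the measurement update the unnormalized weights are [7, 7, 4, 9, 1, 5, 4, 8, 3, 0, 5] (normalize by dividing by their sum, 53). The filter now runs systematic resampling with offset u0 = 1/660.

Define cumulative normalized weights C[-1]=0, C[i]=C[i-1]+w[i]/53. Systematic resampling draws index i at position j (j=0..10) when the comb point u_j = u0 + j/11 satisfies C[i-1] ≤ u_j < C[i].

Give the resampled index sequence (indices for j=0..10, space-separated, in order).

0 0 1 2 3 3 5 6 7 7 10

C = [7/53, 14/53, 18/53, 27/53, 28/53, 33/53, 37/53, 45/53, 48/53, 48/53, 1]
j=0: u_0=1/660 ∈ [0, 7/53) → index 0
j=1: u_1=61/660 ∈ [0, 7/53) → index 0
j=2: u_2=11/60 ∈ [7/53, 14/53) → index 1
j=3: u_3=181/660 ∈ [14/53, 18/53) → index 2
j=4: u_4=241/660 ∈ [18/53, 27/53) → index 3
j=5: u_5=301/660 ∈ [18/53, 27/53) → index 3
j=6: u_6=361/660 ∈ [28/53, 33/53) → index 5
j=7: u_7=421/660 ∈ [33/53, 37/53) → index 6
j=8: u_8=481/660 ∈ [37/53, 45/53) → index 7
j=9: u_9=541/660 ∈ [37/53, 45/53) → index 7
j=10: u_10=601/660 ∈ [48/53, 1) → index 10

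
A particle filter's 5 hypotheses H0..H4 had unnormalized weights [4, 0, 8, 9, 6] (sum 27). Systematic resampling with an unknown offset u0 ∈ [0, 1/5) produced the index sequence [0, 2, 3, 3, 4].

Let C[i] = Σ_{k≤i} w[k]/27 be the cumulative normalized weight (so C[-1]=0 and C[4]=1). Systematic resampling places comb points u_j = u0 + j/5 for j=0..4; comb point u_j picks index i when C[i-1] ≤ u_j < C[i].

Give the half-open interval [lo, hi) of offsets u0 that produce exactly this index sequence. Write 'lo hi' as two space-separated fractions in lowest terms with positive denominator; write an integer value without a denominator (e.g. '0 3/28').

C = [4/27, 4/27, 4/9, 7/9, 1]
j=0 picked index 0: u0 ∈ [0, 4/27)
j=1 picked index 2: u0 ∈ [-7/135, 11/45)
j=2 picked index 3: u0 ∈ [2/45, 17/45)
j=3 picked index 3: u0 ∈ [-7/45, 8/45)
j=4 picked index 4: u0 ∈ [-1/45, 1/5)
intersection: [2/45, 4/27)

2/45 4/27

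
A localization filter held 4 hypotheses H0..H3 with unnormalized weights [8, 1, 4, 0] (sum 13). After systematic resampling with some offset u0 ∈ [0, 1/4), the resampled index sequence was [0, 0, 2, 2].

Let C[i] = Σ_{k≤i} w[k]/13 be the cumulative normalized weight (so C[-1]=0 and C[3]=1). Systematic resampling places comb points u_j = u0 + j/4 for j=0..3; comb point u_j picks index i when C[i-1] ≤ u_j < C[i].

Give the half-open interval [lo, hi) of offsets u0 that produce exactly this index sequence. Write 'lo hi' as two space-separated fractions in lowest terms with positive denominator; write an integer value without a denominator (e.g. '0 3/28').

5/26 1/4

C = [8/13, 9/13, 1, 1]
j=0 picked index 0: u0 ∈ [0, 8/13)
j=1 picked index 0: u0 ∈ [-1/4, 19/52)
j=2 picked index 2: u0 ∈ [5/26, 1/2)
j=3 picked index 2: u0 ∈ [-3/52, 1/4)
intersection: [5/26, 1/4)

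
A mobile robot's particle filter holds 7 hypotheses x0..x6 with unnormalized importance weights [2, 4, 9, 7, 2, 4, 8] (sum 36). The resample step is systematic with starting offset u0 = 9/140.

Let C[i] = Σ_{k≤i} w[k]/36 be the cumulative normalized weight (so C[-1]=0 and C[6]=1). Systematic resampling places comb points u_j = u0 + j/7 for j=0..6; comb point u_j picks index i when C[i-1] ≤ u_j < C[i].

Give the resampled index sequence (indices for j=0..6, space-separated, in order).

1 2 2 3 4 6 6

C = [1/18, 1/6, 5/12, 11/18, 2/3, 7/9, 1]
j=0: u_0=9/140 ∈ [1/18, 1/6) → index 1
j=1: u_1=29/140 ∈ [1/6, 5/12) → index 2
j=2: u_2=7/20 ∈ [1/6, 5/12) → index 2
j=3: u_3=69/140 ∈ [5/12, 11/18) → index 3
j=4: u_4=89/140 ∈ [11/18, 2/3) → index 4
j=5: u_5=109/140 ∈ [7/9, 1) → index 6
j=6: u_6=129/140 ∈ [7/9, 1) → index 6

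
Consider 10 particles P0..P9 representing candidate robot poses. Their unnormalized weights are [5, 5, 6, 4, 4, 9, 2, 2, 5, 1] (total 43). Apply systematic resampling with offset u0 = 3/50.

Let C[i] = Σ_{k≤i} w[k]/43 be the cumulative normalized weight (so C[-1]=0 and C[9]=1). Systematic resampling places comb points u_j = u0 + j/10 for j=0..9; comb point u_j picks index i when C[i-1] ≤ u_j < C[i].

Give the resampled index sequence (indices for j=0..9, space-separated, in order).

C = [5/43, 10/43, 16/43, 20/43, 24/43, 33/43, 35/43, 37/43, 42/43, 1]
j=0: u_0=3/50 ∈ [0, 5/43) → index 0
j=1: u_1=4/25 ∈ [5/43, 10/43) → index 1
j=2: u_2=13/50 ∈ [10/43, 16/43) → index 2
j=3: u_3=9/25 ∈ [10/43, 16/43) → index 2
j=4: u_4=23/50 ∈ [16/43, 20/43) → index 3
j=5: u_5=14/25 ∈ [24/43, 33/43) → index 5
j=6: u_6=33/50 ∈ [24/43, 33/43) → index 5
j=7: u_7=19/25 ∈ [24/43, 33/43) → index 5
j=8: u_8=43/50 ∈ [35/43, 37/43) → index 7
j=9: u_9=24/25 ∈ [37/43, 42/43) → index 8

0 1 2 2 3 5 5 5 7 8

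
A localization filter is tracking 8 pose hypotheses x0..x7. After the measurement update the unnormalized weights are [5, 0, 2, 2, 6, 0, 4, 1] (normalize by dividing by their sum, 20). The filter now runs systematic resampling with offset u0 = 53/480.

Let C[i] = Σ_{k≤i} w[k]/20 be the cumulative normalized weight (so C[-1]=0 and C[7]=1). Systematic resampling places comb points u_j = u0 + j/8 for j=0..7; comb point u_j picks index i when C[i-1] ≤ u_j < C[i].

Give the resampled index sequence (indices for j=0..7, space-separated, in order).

0 0 3 4 4 4 6 7

C = [1/4, 1/4, 7/20, 9/20, 3/4, 3/4, 19/20, 1]
j=0: u_0=53/480 ∈ [0, 1/4) → index 0
j=1: u_1=113/480 ∈ [0, 1/4) → index 0
j=2: u_2=173/480 ∈ [7/20, 9/20) → index 3
j=3: u_3=233/480 ∈ [9/20, 3/4) → index 4
j=4: u_4=293/480 ∈ [9/20, 3/4) → index 4
j=5: u_5=353/480 ∈ [9/20, 3/4) → index 4
j=6: u_6=413/480 ∈ [3/4, 19/20) → index 6
j=7: u_7=473/480 ∈ [19/20, 1) → index 7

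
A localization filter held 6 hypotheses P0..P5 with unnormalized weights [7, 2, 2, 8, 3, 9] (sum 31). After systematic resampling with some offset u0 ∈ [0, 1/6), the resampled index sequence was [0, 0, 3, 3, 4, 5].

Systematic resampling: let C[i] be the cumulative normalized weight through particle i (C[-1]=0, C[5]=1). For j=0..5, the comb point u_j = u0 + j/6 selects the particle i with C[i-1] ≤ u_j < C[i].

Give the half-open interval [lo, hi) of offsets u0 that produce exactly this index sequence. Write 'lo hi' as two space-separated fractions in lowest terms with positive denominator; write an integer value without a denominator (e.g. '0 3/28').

2/93 4/93

C = [7/31, 9/31, 11/31, 19/31, 22/31, 1]
j=0 picked index 0: u0 ∈ [0, 7/31)
j=1 picked index 0: u0 ∈ [-1/6, 11/186)
j=2 picked index 3: u0 ∈ [2/93, 26/93)
j=3 picked index 3: u0 ∈ [-9/62, 7/62)
j=4 picked index 4: u0 ∈ [-5/93, 4/93)
j=5 picked index 5: u0 ∈ [-23/186, 1/6)
intersection: [2/93, 4/93)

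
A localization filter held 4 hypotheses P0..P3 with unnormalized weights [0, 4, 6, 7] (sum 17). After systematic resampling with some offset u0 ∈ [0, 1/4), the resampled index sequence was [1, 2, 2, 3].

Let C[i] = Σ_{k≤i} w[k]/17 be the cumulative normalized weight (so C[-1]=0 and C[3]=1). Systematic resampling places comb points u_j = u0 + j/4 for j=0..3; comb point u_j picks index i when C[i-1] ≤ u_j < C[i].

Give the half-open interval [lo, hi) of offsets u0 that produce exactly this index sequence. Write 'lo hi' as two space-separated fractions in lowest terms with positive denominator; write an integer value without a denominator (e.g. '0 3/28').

0 3/34

C = [0, 4/17, 10/17, 1]
j=0 picked index 1: u0 ∈ [0, 4/17)
j=1 picked index 2: u0 ∈ [-1/68, 23/68)
j=2 picked index 2: u0 ∈ [-9/34, 3/34)
j=3 picked index 3: u0 ∈ [-11/68, 1/4)
intersection: [0, 3/34)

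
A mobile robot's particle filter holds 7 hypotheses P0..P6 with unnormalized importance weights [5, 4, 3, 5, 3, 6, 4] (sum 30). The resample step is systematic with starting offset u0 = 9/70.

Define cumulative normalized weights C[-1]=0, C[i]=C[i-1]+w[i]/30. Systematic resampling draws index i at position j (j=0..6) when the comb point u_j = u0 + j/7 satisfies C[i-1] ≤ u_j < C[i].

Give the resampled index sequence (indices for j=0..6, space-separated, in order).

0 1 3 3 5 5 6

C = [1/6, 3/10, 2/5, 17/30, 2/3, 13/15, 1]
j=0: u_0=9/70 ∈ [0, 1/6) → index 0
j=1: u_1=19/70 ∈ [1/6, 3/10) → index 1
j=2: u_2=29/70 ∈ [2/5, 17/30) → index 3
j=3: u_3=39/70 ∈ [2/5, 17/30) → index 3
j=4: u_4=7/10 ∈ [2/3, 13/15) → index 5
j=5: u_5=59/70 ∈ [2/3, 13/15) → index 5
j=6: u_6=69/70 ∈ [13/15, 1) → index 6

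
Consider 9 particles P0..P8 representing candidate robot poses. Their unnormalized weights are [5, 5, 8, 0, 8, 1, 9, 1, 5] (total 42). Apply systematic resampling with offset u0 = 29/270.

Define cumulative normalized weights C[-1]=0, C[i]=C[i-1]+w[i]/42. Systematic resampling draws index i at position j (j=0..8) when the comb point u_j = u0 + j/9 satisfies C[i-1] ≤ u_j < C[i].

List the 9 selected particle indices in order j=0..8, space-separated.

C = [5/42, 5/21, 3/7, 3/7, 13/21, 9/14, 6/7, 37/42, 1]
j=0: u_0=29/270 ∈ [0, 5/42) → index 0
j=1: u_1=59/270 ∈ [5/42, 5/21) → index 1
j=2: u_2=89/270 ∈ [5/21, 3/7) → index 2
j=3: u_3=119/270 ∈ [3/7, 13/21) → index 4
j=4: u_4=149/270 ∈ [3/7, 13/21) → index 4
j=5: u_5=179/270 ∈ [9/14, 6/7) → index 6
j=6: u_6=209/270 ∈ [9/14, 6/7) → index 6
j=7: u_7=239/270 ∈ [37/42, 1) → index 8
j=8: u_8=269/270 ∈ [37/42, 1) → index 8

0 1 2 4 4 6 6 8 8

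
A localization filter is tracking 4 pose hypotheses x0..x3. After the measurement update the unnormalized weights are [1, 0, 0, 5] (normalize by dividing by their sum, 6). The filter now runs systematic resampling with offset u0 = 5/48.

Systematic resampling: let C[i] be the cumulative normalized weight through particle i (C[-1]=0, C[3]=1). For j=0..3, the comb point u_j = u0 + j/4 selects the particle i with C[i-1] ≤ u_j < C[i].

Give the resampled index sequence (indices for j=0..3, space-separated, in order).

0 3 3 3

C = [1/6, 1/6, 1/6, 1]
j=0: u_0=5/48 ∈ [0, 1/6) → index 0
j=1: u_1=17/48 ∈ [1/6, 1) → index 3
j=2: u_2=29/48 ∈ [1/6, 1) → index 3
j=3: u_3=41/48 ∈ [1/6, 1) → index 3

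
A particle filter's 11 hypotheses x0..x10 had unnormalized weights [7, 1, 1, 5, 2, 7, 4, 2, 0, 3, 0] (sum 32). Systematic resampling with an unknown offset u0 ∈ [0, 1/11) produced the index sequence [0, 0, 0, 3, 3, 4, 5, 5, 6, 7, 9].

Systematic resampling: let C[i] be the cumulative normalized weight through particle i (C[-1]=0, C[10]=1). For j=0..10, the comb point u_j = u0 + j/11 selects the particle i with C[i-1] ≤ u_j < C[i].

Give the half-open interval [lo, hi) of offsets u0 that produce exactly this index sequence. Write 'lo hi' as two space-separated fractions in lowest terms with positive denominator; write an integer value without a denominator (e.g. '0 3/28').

9/352 13/352

C = [7/32, 1/4, 9/32, 7/16, 1/2, 23/32, 27/32, 29/32, 29/32, 1, 1]
j=0 picked index 0: u0 ∈ [0, 7/32)
j=1 picked index 0: u0 ∈ [-1/11, 45/352)
j=2 picked index 0: u0 ∈ [-2/11, 13/352)
j=3 picked index 3: u0 ∈ [3/352, 29/176)
j=4 picked index 3: u0 ∈ [-29/352, 13/176)
j=5 picked index 4: u0 ∈ [-3/176, 1/22)
j=6 picked index 5: u0 ∈ [-1/22, 61/352)
j=7 picked index 5: u0 ∈ [-3/22, 29/352)
j=8 picked index 6: u0 ∈ [-3/352, 41/352)
j=9 picked index 7: u0 ∈ [9/352, 31/352)
j=10 picked index 9: u0 ∈ [-1/352, 1/11)
intersection: [9/352, 13/352)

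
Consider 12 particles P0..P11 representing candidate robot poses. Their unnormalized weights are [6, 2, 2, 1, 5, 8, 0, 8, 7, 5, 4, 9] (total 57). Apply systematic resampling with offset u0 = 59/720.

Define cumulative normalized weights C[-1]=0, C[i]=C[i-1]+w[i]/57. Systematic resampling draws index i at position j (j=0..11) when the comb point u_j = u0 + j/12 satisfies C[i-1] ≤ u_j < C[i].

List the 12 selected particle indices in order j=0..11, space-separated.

C = [2/19, 8/57, 10/57, 11/57, 16/57, 8/19, 8/19, 32/57, 13/19, 44/57, 16/19, 1]
j=0: u_0=59/720 ∈ [0, 2/19) → index 0
j=1: u_1=119/720 ∈ [8/57, 10/57) → index 2
j=2: u_2=179/720 ∈ [11/57, 16/57) → index 4
j=3: u_3=239/720 ∈ [16/57, 8/19) → index 5
j=4: u_4=299/720 ∈ [16/57, 8/19) → index 5
j=5: u_5=359/720 ∈ [8/19, 32/57) → index 7
j=6: u_6=419/720 ∈ [32/57, 13/19) → index 8
j=7: u_7=479/720 ∈ [32/57, 13/19) → index 8
j=8: u_8=539/720 ∈ [13/19, 44/57) → index 9
j=9: u_9=599/720 ∈ [44/57, 16/19) → index 10
j=10: u_10=659/720 ∈ [16/19, 1) → index 11
j=11: u_11=719/720 ∈ [16/19, 1) → index 11

0 2 4 5 5 7 8 8 9 10 11 11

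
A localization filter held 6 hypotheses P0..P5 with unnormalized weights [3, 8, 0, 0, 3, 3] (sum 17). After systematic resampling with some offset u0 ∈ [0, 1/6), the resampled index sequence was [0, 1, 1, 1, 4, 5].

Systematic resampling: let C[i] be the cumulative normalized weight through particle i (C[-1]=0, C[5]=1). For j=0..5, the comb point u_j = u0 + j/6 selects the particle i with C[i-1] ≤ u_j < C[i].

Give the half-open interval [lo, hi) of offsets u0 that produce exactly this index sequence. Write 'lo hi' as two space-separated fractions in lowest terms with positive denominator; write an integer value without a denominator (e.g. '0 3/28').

C = [3/17, 11/17, 11/17, 11/17, 14/17, 1]
j=0 picked index 0: u0 ∈ [0, 3/17)
j=1 picked index 1: u0 ∈ [1/102, 49/102)
j=2 picked index 1: u0 ∈ [-8/51, 16/51)
j=3 picked index 1: u0 ∈ [-11/34, 5/34)
j=4 picked index 4: u0 ∈ [-1/51, 8/51)
j=5 picked index 5: u0 ∈ [-1/102, 1/6)
intersection: [1/102, 5/34)

1/102 5/34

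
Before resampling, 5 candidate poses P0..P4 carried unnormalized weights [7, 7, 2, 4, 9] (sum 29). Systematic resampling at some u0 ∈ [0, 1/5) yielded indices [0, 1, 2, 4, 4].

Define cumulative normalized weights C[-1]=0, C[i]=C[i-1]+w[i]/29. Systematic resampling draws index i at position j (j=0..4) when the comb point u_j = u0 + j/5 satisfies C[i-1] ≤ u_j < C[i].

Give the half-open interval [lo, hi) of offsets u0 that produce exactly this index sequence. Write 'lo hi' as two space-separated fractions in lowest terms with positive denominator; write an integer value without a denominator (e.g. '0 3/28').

13/145 22/145

C = [7/29, 14/29, 16/29, 20/29, 1]
j=0 picked index 0: u0 ∈ [0, 7/29)
j=1 picked index 1: u0 ∈ [6/145, 41/145)
j=2 picked index 2: u0 ∈ [12/145, 22/145)
j=3 picked index 4: u0 ∈ [13/145, 2/5)
j=4 picked index 4: u0 ∈ [-16/145, 1/5)
intersection: [13/145, 22/145)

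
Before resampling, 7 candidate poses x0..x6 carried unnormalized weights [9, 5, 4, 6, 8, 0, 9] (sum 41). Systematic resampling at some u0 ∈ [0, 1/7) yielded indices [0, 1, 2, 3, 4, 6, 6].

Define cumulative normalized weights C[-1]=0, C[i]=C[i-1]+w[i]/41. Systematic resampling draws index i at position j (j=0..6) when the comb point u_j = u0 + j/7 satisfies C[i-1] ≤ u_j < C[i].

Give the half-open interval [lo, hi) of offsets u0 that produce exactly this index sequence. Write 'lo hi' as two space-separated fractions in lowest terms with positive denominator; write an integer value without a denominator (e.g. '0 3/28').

C = [9/41, 14/41, 18/41, 24/41, 32/41, 32/41, 1]
j=0 picked index 0: u0 ∈ [0, 9/41)
j=1 picked index 1: u0 ∈ [22/287, 57/287)
j=2 picked index 2: u0 ∈ [16/287, 44/287)
j=3 picked index 3: u0 ∈ [3/287, 45/287)
j=4 picked index 4: u0 ∈ [4/287, 60/287)
j=5 picked index 6: u0 ∈ [19/287, 2/7)
j=6 picked index 6: u0 ∈ [-22/287, 1/7)
intersection: [22/287, 1/7)

22/287 1/7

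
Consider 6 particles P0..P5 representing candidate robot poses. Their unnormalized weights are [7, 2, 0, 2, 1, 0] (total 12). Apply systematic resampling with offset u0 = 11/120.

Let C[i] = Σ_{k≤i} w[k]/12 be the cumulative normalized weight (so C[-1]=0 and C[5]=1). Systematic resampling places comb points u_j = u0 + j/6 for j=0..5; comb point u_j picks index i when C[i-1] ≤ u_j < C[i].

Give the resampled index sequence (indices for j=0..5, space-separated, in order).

0 0 0 1 3 4

C = [7/12, 3/4, 3/4, 11/12, 1, 1]
j=0: u_0=11/120 ∈ [0, 7/12) → index 0
j=1: u_1=31/120 ∈ [0, 7/12) → index 0
j=2: u_2=17/40 ∈ [0, 7/12) → index 0
j=3: u_3=71/120 ∈ [7/12, 3/4) → index 1
j=4: u_4=91/120 ∈ [3/4, 11/12) → index 3
j=5: u_5=37/40 ∈ [11/12, 1) → index 4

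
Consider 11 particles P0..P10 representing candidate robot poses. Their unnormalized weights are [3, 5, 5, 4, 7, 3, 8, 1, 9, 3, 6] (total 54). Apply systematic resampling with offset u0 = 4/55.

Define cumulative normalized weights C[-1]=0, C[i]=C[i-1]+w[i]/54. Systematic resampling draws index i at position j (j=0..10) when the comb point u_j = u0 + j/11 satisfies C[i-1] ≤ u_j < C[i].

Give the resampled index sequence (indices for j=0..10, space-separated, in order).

C = [1/18, 4/27, 13/54, 17/54, 4/9, 1/2, 35/54, 2/3, 5/6, 8/9, 1]
j=0: u_0=4/55 ∈ [1/18, 4/27) → index 1
j=1: u_1=9/55 ∈ [4/27, 13/54) → index 2
j=2: u_2=14/55 ∈ [13/54, 17/54) → index 3
j=3: u_3=19/55 ∈ [17/54, 4/9) → index 4
j=4: u_4=24/55 ∈ [17/54, 4/9) → index 4
j=5: u_5=29/55 ∈ [1/2, 35/54) → index 6
j=6: u_6=34/55 ∈ [1/2, 35/54) → index 6
j=7: u_7=39/55 ∈ [2/3, 5/6) → index 8
j=8: u_8=4/5 ∈ [2/3, 5/6) → index 8
j=9: u_9=49/55 ∈ [8/9, 1) → index 10
j=10: u_10=54/55 ∈ [8/9, 1) → index 10

1 2 3 4 4 6 6 8 8 10 10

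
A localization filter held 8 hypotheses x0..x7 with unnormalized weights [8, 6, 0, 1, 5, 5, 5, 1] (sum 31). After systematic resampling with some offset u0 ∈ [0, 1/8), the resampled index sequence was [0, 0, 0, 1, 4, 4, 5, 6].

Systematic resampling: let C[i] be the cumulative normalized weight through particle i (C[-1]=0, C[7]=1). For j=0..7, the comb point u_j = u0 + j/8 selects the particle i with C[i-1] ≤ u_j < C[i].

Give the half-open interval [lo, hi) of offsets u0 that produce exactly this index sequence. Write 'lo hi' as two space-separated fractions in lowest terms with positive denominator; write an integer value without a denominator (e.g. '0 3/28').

C = [8/31, 14/31, 14/31, 15/31, 20/31, 25/31, 30/31, 1]
j=0 picked index 0: u0 ∈ [0, 8/31)
j=1 picked index 0: u0 ∈ [-1/8, 33/248)
j=2 picked index 0: u0 ∈ [-1/4, 1/124)
j=3 picked index 1: u0 ∈ [-29/248, 19/248)
j=4 picked index 4: u0 ∈ [-1/62, 9/62)
j=5 picked index 4: u0 ∈ [-35/248, 5/248)
j=6 picked index 5: u0 ∈ [-13/124, 7/124)
j=7 picked index 6: u0 ∈ [-17/248, 23/248)
intersection: [0, 1/124)

0 1/124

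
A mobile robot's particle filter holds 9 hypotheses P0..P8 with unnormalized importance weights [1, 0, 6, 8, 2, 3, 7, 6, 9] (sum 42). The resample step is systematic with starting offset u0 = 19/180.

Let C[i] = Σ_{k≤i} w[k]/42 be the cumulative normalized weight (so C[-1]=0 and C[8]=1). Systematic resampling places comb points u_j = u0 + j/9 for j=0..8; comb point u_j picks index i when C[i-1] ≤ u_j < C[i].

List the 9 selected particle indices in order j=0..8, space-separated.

2 3 3 5 6 7 7 8 8

C = [1/42, 1/42, 1/6, 5/14, 17/42, 10/21, 9/14, 11/14, 1]
j=0: u_0=19/180 ∈ [1/42, 1/6) → index 2
j=1: u_1=13/60 ∈ [1/6, 5/14) → index 3
j=2: u_2=59/180 ∈ [1/6, 5/14) → index 3
j=3: u_3=79/180 ∈ [17/42, 10/21) → index 5
j=4: u_4=11/20 ∈ [10/21, 9/14) → index 6
j=5: u_5=119/180 ∈ [9/14, 11/14) → index 7
j=6: u_6=139/180 ∈ [9/14, 11/14) → index 7
j=7: u_7=53/60 ∈ [11/14, 1) → index 8
j=8: u_8=179/180 ∈ [11/14, 1) → index 8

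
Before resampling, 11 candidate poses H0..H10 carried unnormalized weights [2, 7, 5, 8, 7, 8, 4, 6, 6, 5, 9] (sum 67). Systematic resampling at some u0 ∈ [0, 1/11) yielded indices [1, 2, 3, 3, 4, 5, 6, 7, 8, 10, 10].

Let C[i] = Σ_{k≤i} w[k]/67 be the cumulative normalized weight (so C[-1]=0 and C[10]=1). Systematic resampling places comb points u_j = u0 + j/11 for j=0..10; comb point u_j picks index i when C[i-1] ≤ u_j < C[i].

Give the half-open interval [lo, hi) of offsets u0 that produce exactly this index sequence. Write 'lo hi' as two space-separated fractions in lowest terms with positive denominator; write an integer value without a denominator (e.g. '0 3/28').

35/737 41/737

C = [2/67, 9/67, 14/67, 22/67, 29/67, 37/67, 41/67, 47/67, 53/67, 58/67, 1]
j=0 picked index 1: u0 ∈ [2/67, 9/67)
j=1 picked index 2: u0 ∈ [32/737, 87/737)
j=2 picked index 3: u0 ∈ [20/737, 108/737)
j=3 picked index 3: u0 ∈ [-47/737, 41/737)
j=4 picked index 4: u0 ∈ [-26/737, 51/737)
j=5 picked index 5: u0 ∈ [-16/737, 72/737)
j=6 picked index 6: u0 ∈ [5/737, 49/737)
j=7 picked index 7: u0 ∈ [-18/737, 48/737)
j=8 picked index 8: u0 ∈ [-19/737, 47/737)
j=9 picked index 10: u0 ∈ [35/737, 2/11)
j=10 picked index 10: u0 ∈ [-32/737, 1/11)
intersection: [35/737, 41/737)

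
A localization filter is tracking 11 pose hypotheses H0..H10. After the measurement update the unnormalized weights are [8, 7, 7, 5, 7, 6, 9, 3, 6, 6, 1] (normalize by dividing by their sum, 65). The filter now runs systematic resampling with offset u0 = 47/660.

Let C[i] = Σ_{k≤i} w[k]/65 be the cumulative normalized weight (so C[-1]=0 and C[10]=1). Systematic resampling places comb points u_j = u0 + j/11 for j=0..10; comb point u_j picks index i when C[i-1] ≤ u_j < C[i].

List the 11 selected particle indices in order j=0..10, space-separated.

C = [8/65, 3/13, 22/65, 27/65, 34/65, 8/13, 49/65, 4/5, 58/65, 64/65, 1]
j=0: u_0=47/660 ∈ [0, 8/65) → index 0
j=1: u_1=107/660 ∈ [8/65, 3/13) → index 1
j=2: u_2=167/660 ∈ [3/13, 22/65) → index 2
j=3: u_3=227/660 ∈ [22/65, 27/65) → index 3
j=4: u_4=287/660 ∈ [27/65, 34/65) → index 4
j=5: u_5=347/660 ∈ [34/65, 8/13) → index 5
j=6: u_6=37/60 ∈ [8/13, 49/65) → index 6
j=7: u_7=467/660 ∈ [8/13, 49/65) → index 6
j=8: u_8=527/660 ∈ [49/65, 4/5) → index 7
j=9: u_9=587/660 ∈ [4/5, 58/65) → index 8
j=10: u_10=647/660 ∈ [58/65, 64/65) → index 9

0 1 2 3 4 5 6 6 7 8 9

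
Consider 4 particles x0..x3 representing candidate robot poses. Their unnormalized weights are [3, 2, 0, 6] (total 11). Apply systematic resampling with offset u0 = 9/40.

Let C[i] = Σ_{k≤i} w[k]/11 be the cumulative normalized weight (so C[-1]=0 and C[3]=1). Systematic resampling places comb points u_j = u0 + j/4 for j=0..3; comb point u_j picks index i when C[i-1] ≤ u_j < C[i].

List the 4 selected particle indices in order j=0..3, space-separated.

C = [3/11, 5/11, 5/11, 1]
j=0: u_0=9/40 ∈ [0, 3/11) → index 0
j=1: u_1=19/40 ∈ [5/11, 1) → index 3
j=2: u_2=29/40 ∈ [5/11, 1) → index 3
j=3: u_3=39/40 ∈ [5/11, 1) → index 3

0 3 3 3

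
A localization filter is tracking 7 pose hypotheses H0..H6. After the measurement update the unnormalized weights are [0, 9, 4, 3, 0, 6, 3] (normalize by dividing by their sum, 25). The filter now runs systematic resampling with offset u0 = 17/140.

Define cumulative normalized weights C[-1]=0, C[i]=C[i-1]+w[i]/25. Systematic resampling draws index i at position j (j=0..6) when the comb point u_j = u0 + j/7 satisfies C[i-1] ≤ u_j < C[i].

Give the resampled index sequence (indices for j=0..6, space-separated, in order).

C = [0, 9/25, 13/25, 16/25, 16/25, 22/25, 1]
j=0: u_0=17/140 ∈ [0, 9/25) → index 1
j=1: u_1=37/140 ∈ [0, 9/25) → index 1
j=2: u_2=57/140 ∈ [9/25, 13/25) → index 2
j=3: u_3=11/20 ∈ [13/25, 16/25) → index 3
j=4: u_4=97/140 ∈ [16/25, 22/25) → index 5
j=5: u_5=117/140 ∈ [16/25, 22/25) → index 5
j=6: u_6=137/140 ∈ [22/25, 1) → index 6

1 1 2 3 5 5 6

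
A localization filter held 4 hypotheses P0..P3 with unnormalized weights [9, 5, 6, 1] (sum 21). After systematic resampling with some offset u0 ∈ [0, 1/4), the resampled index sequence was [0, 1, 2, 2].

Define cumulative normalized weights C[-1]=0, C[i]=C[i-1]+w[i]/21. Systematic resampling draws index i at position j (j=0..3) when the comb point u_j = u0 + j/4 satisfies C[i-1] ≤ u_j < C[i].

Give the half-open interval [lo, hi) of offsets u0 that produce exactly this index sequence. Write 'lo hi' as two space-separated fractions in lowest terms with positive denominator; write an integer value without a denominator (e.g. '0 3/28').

C = [3/7, 2/3, 20/21, 1]
j=0 picked index 0: u0 ∈ [0, 3/7)
j=1 picked index 1: u0 ∈ [5/28, 5/12)
j=2 picked index 2: u0 ∈ [1/6, 19/42)
j=3 picked index 2: u0 ∈ [-1/12, 17/84)
intersection: [5/28, 17/84)

5/28 17/84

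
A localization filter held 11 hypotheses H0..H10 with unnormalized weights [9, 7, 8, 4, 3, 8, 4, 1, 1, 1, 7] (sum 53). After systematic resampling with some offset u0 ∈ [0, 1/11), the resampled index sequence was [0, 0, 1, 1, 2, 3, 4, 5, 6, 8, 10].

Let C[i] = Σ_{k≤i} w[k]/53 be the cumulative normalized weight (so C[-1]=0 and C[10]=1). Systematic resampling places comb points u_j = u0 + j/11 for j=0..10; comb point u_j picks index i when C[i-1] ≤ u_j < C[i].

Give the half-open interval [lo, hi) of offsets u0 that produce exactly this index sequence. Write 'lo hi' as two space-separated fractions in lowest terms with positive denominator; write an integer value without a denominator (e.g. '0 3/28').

C = [9/53, 16/53, 24/53, 28/53, 31/53, 39/53, 43/53, 44/53, 45/53, 46/53, 1]
j=0 picked index 0: u0 ∈ [0, 9/53)
j=1 picked index 0: u0 ∈ [-1/11, 46/583)
j=2 picked index 1: u0 ∈ [-7/583, 70/583)
j=3 picked index 1: u0 ∈ [-60/583, 17/583)
j=4 picked index 2: u0 ∈ [-36/583, 52/583)
j=5 picked index 3: u0 ∈ [-1/583, 43/583)
j=6 picked index 4: u0 ∈ [-10/583, 23/583)
j=7 picked index 5: u0 ∈ [-30/583, 58/583)
j=8 picked index 6: u0 ∈ [5/583, 49/583)
j=9 picked index 8: u0 ∈ [7/583, 18/583)
j=10 picked index 10: u0 ∈ [-24/583, 1/11)
intersection: [7/583, 17/583)

7/583 17/583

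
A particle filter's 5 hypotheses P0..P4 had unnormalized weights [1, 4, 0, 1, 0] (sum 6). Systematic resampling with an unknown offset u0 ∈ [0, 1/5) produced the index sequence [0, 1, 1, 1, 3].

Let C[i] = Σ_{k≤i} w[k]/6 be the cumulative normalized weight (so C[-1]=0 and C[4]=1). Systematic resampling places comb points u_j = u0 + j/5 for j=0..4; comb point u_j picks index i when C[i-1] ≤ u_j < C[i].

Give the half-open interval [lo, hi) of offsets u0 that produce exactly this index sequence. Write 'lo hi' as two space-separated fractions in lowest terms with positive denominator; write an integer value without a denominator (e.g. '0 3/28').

1/30 1/6

C = [1/6, 5/6, 5/6, 1, 1]
j=0 picked index 0: u0 ∈ [0, 1/6)
j=1 picked index 1: u0 ∈ [-1/30, 19/30)
j=2 picked index 1: u0 ∈ [-7/30, 13/30)
j=3 picked index 1: u0 ∈ [-13/30, 7/30)
j=4 picked index 3: u0 ∈ [1/30, 1/5)
intersection: [1/30, 1/6)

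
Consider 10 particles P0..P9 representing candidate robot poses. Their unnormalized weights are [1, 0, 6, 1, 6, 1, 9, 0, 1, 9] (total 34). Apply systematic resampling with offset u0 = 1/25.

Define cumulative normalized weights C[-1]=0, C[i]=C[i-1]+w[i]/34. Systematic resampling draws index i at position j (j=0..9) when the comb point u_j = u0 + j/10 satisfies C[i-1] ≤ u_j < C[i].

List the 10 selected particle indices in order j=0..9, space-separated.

C = [1/34, 1/34, 7/34, 4/17, 7/17, 15/34, 12/17, 12/17, 25/34, 1]
j=0: u_0=1/25 ∈ [1/34, 7/34) → index 2
j=1: u_1=7/50 ∈ [1/34, 7/34) → index 2
j=2: u_2=6/25 ∈ [4/17, 7/17) → index 4
j=3: u_3=17/50 ∈ [4/17, 7/17) → index 4
j=4: u_4=11/25 ∈ [7/17, 15/34) → index 5
j=5: u_5=27/50 ∈ [15/34, 12/17) → index 6
j=6: u_6=16/25 ∈ [15/34, 12/17) → index 6
j=7: u_7=37/50 ∈ [25/34, 1) → index 9
j=8: u_8=21/25 ∈ [25/34, 1) → index 9
j=9: u_9=47/50 ∈ [25/34, 1) → index 9

2 2 4 4 5 6 6 9 9 9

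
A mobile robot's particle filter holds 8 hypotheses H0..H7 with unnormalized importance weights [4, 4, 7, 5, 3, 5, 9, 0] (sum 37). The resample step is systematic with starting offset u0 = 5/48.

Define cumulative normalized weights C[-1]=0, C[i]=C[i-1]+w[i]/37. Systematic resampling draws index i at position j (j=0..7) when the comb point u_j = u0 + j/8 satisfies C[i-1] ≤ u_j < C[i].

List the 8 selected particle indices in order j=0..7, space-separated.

C = [4/37, 8/37, 15/37, 20/37, 23/37, 28/37, 1, 1]
j=0: u_0=5/48 ∈ [0, 4/37) → index 0
j=1: u_1=11/48 ∈ [8/37, 15/37) → index 2
j=2: u_2=17/48 ∈ [8/37, 15/37) → index 2
j=3: u_3=23/48 ∈ [15/37, 20/37) → index 3
j=4: u_4=29/48 ∈ [20/37, 23/37) → index 4
j=5: u_5=35/48 ∈ [23/37, 28/37) → index 5
j=6: u_6=41/48 ∈ [28/37, 1) → index 6
j=7: u_7=47/48 ∈ [28/37, 1) → index 6

0 2 2 3 4 5 6 6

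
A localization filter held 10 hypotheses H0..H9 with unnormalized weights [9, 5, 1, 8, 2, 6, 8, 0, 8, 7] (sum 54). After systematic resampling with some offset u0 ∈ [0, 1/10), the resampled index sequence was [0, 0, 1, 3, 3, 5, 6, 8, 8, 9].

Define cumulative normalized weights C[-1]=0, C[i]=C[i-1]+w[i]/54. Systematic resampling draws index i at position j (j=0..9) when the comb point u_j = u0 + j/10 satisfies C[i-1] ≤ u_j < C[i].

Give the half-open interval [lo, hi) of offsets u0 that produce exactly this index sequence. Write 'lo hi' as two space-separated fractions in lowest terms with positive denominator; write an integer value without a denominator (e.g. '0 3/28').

C = [1/6, 7/27, 5/18, 23/54, 25/54, 31/54, 13/18, 13/18, 47/54, 1]
j=0 picked index 0: u0 ∈ [0, 1/6)
j=1 picked index 0: u0 ∈ [-1/10, 1/15)
j=2 picked index 1: u0 ∈ [-1/30, 8/135)
j=3 picked index 3: u0 ∈ [-1/45, 17/135)
j=4 picked index 3: u0 ∈ [-11/90, 7/270)
j=5 picked index 5: u0 ∈ [-1/27, 2/27)
j=6 picked index 6: u0 ∈ [-7/270, 11/90)
j=7 picked index 8: u0 ∈ [1/45, 23/135)
j=8 picked index 8: u0 ∈ [-7/90, 19/270)
j=9 picked index 9: u0 ∈ [-4/135, 1/10)
intersection: [1/45, 7/270)

1/45 7/270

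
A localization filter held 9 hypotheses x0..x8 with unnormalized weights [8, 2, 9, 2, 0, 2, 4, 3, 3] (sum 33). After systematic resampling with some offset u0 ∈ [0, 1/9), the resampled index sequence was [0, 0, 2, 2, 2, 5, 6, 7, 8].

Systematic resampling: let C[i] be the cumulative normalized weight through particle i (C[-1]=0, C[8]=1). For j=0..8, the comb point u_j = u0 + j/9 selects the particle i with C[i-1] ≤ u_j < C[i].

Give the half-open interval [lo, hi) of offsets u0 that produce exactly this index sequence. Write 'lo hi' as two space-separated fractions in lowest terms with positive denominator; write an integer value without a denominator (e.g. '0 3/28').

C = [8/33, 10/33, 19/33, 7/11, 7/11, 23/33, 9/11, 10/11, 1]
j=0 picked index 0: u0 ∈ [0, 8/33)
j=1 picked index 0: u0 ∈ [-1/9, 13/99)
j=2 picked index 2: u0 ∈ [8/99, 35/99)
j=3 picked index 2: u0 ∈ [-1/33, 8/33)
j=4 picked index 2: u0 ∈ [-14/99, 13/99)
j=5 picked index 5: u0 ∈ [8/99, 14/99)
j=6 picked index 6: u0 ∈ [1/33, 5/33)
j=7 picked index 7: u0 ∈ [4/99, 13/99)
j=8 picked index 8: u0 ∈ [2/99, 1/9)
intersection: [8/99, 1/9)

8/99 1/9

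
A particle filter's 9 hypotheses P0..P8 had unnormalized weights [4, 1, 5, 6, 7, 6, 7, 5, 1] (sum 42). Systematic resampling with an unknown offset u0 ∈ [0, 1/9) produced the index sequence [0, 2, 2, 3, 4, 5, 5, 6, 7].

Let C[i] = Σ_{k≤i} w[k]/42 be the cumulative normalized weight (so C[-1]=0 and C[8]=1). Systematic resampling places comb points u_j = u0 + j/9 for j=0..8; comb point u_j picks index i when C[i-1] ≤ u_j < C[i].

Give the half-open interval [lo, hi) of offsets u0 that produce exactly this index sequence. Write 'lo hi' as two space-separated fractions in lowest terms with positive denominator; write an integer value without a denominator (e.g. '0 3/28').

1/126 1/63

C = [2/21, 5/42, 5/21, 8/21, 23/42, 29/42, 6/7, 41/42, 1]
j=0 picked index 0: u0 ∈ [0, 2/21)
j=1 picked index 2: u0 ∈ [1/126, 8/63)
j=2 picked index 2: u0 ∈ [-13/126, 1/63)
j=3 picked index 3: u0 ∈ [-2/21, 1/21)
j=4 picked index 4: u0 ∈ [-4/63, 13/126)
j=5 picked index 5: u0 ∈ [-1/126, 17/126)
j=6 picked index 5: u0 ∈ [-5/42, 1/42)
j=7 picked index 6: u0 ∈ [-11/126, 5/63)
j=8 picked index 7: u0 ∈ [-2/63, 11/126)
intersection: [1/126, 1/63)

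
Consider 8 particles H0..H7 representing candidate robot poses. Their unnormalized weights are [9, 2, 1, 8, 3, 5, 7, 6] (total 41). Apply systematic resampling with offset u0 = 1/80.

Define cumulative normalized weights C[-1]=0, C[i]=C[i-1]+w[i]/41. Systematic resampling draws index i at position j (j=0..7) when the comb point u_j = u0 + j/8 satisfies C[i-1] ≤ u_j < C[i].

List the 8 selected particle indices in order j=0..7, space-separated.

C = [9/41, 11/41, 12/41, 20/41, 23/41, 28/41, 35/41, 1]
j=0: u_0=1/80 ∈ [0, 9/41) → index 0
j=1: u_1=11/80 ∈ [0, 9/41) → index 0
j=2: u_2=21/80 ∈ [9/41, 11/41) → index 1
j=3: u_3=31/80 ∈ [12/41, 20/41) → index 3
j=4: u_4=41/80 ∈ [20/41, 23/41) → index 4
j=5: u_5=51/80 ∈ [23/41, 28/41) → index 5
j=6: u_6=61/80 ∈ [28/41, 35/41) → index 6
j=7: u_7=71/80 ∈ [35/41, 1) → index 7

0 0 1 3 4 5 6 7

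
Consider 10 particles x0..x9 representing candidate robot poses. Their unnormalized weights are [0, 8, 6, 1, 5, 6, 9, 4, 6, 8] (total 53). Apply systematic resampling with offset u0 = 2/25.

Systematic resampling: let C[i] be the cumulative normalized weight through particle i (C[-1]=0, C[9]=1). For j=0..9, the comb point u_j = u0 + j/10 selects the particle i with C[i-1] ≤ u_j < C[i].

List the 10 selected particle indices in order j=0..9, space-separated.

1 2 3 5 5 6 7 8 9 9

C = [0, 8/53, 14/53, 15/53, 20/53, 26/53, 35/53, 39/53, 45/53, 1]
j=0: u_0=2/25 ∈ [0, 8/53) → index 1
j=1: u_1=9/50 ∈ [8/53, 14/53) → index 2
j=2: u_2=7/25 ∈ [14/53, 15/53) → index 3
j=3: u_3=19/50 ∈ [20/53, 26/53) → index 5
j=4: u_4=12/25 ∈ [20/53, 26/53) → index 5
j=5: u_5=29/50 ∈ [26/53, 35/53) → index 6
j=6: u_6=17/25 ∈ [35/53, 39/53) → index 7
j=7: u_7=39/50 ∈ [39/53, 45/53) → index 8
j=8: u_8=22/25 ∈ [45/53, 1) → index 9
j=9: u_9=49/50 ∈ [45/53, 1) → index 9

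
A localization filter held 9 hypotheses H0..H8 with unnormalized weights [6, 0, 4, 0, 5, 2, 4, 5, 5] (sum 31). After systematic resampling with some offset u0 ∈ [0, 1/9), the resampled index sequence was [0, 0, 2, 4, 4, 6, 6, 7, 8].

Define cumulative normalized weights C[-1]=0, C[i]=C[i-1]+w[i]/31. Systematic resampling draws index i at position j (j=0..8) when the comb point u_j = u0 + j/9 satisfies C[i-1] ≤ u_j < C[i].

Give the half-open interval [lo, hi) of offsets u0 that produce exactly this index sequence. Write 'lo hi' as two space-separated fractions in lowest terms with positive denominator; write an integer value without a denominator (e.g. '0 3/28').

C = [6/31, 6/31, 10/31, 10/31, 15/31, 17/31, 21/31, 26/31, 1]
j=0 picked index 0: u0 ∈ [0, 6/31)
j=1 picked index 0: u0 ∈ [-1/9, 23/279)
j=2 picked index 2: u0 ∈ [-8/279, 28/279)
j=3 picked index 4: u0 ∈ [-1/93, 14/93)
j=4 picked index 4: u0 ∈ [-34/279, 11/279)
j=5 picked index 6: u0 ∈ [-2/279, 34/279)
j=6 picked index 6: u0 ∈ [-11/93, 1/93)
j=7 picked index 7: u0 ∈ [-28/279, 17/279)
j=8 picked index 8: u0 ∈ [-14/279, 1/9)
intersection: [0, 1/93)

0 1/93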